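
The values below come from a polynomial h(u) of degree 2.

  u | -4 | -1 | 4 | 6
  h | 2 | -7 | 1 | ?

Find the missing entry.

49/4

The 3 known values determine h uniquely (degree ≤ 2).
Evaluate each Lagrange basis at u = 6:
L_0(6) = (7)·(2)/[(-3)·(-8)] = 7/12
L_1(6) = (10)·(2)/[(3)·(-5)] = -4/3
L_2(6) = (10)·(7)/[(8)·(5)] = 7/4
Sum: 2·(7/12) + (-7)·(-4/3) + 1·(7/4) = 49/4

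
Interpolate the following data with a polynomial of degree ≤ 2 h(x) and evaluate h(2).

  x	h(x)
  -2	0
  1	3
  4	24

L_0(2) = (1)·(-2)/[(-3)·(-6)] = -1/9
L_1(2) = (4)·(-2)/[(3)·(-3)] = 8/9
L_2(2) = (4)·(1)/[(6)·(3)] = 2/9
Sum: 0 + 3·(8/9) + 24·(2/9) = 8

8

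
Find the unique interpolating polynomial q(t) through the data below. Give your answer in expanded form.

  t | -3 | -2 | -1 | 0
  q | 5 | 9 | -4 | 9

Build the Lagrange basis polynomials:
L_0(t) = (t + 2)(t + 1)t / [-6] = -(1/6)t^3 - (1/2)t^2 - (1/3)t
L_1(t) = (t + 3)(t + 1)t / [2] = (1/2)t^3 + 2t^2 + (3/2)t
L_2(t) = (t + 3)(t + 2)t / [-2] = -(1/2)t^3 - (5/2)t^2 - 3t
L_3(t) = (t + 3)(t + 2)(t + 1) / [6] = (1/6)t^3 + t^2 + (11/6)t + 1
q(t) = 5·L_0 + 9·L_1 + (-4)·L_2 + 9·L_3
  5·L_0(t) = -(5/6)t^3 - (5/2)t^2 - (5/3)t
  9·L_1(t) = (9/2)t^3 + 18t^2 + (27/2)t
  (-4)·L_2(t) = 2t^3 + 10t^2 + 12t
  9·L_3(t) = (3/2)t^3 + 9t^2 + (33/2)t + 9
Adding term by term: (43/6)t^3 + (69/2)t^2 + (121/3)t + 9

q(t) = (43/6)t^3 + (69/2)t^2 + (121/3)t + 9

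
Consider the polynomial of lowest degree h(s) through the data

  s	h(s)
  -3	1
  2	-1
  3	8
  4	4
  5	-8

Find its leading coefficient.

The leading coefficient equals the top divided difference h[-3,2,3,4,5].
h[-3,2] = (-1 - 1) / (2 - (-3)) = -2/5
h[2,3] = (8 - (-1)) / (3 - 2) = 9
h[3,4] = (4 - 8) / (4 - 3) = -4
h[4,5] = (-8 - 4) / (5 - 4) = -12
h[-3,2,3] = (9 - (-2/5)) / (3 - (-3)) = 47/30
h[2,3,4] = (-4 - 9) / (4 - 2) = -13/2
h[3,4,5] = (-12 - (-4)) / (5 - 3) = -4
h[-3,2,3,4] = (-13/2 - 47/30) / (4 - (-3)) = -121/105
h[2,3,4,5] = (-4 - (-13/2)) / (5 - 2) = 5/6
h[-3,2,3,4,5] = (5/6 - (-121/105)) / (5 - (-3)) = 139/560

139/560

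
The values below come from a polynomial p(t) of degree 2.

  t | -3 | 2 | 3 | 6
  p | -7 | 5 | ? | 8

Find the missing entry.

The 3 known values determine p uniquely (degree ≤ 2).
L_0(3) = (1)·(-3)/[(-5)·(-9)] = -1/15
L_1(3) = (6)·(-3)/[(5)·(-4)] = 9/10
L_2(3) = (6)·(1)/[(9)·(4)] = 1/6
Sum: (-7)·(-1/15) + 5·(9/10) + 8·(1/6) = 63/10

63/10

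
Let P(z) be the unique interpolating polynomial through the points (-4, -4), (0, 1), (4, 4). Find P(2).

Evaluate each Lagrange basis at z = 2:
L_0(2) = (2)·(-2)/[(-4)·(-8)] = -1/8
L_1(2) = (6)·(-2)/[(4)·(-4)] = 3/4
L_2(2) = (6)·(2)/[(8)·(4)] = 3/8
Sum: (-4)·(-1/8) + 1·(3/4) + 4·(3/8) = 11/4

11/4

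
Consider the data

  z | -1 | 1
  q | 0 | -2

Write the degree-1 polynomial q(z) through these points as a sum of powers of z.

Build the Lagrange basis polynomials:
L_0(z) = (z - 1) / [-2] = -(1/2)z + 1/2
L_1(z) = (z + 1) / [2] = (1/2)z + 1/2
q(z) = 0·L_0 + (-2)·L_1
  0·L_0(z) = 0
  (-2)·L_1(z) = -z - 1
Adding term by term: -z - 1

q(z) = -z - 1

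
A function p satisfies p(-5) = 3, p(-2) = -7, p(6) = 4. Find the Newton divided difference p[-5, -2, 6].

113/264

p[-5,-2] = (-7 - 3) / (-2 - (-5)) = -10/3
p[-2,6] = (4 - (-7)) / (6 - (-2)) = 11/8
p[-5,-2,6] = (11/8 - (-10/3)) / (6 - (-5)) = 113/264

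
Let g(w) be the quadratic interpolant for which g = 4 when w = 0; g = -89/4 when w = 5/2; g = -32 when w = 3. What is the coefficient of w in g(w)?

Build the Lagrange basis polynomials:
L_0(w) = (w - 5/2)(w - 3) / [15/2] = (2/15)w^2 - (11/15)w + 1
L_1(w) = w(w - 3) / [-5/4] = -(4/5)w^2 + (12/5)w
L_2(w) = w(w - 5/2) / [3/2] = (2/3)w^2 - (5/3)w
g(w) = 4·L_0 + (-89/4)·L_1 + (-32)·L_2
Only the coefficient of w is needed; take it from each L_i and combine:
4·(-11/15) + (-89/4)·(12/5) + (-32)·(-5/3) = -3

-3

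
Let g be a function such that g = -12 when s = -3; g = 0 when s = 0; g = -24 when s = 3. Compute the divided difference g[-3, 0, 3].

-2

g[-3,0] = (0 - (-12)) / (0 - (-3)) = 4
g[0,3] = (-24 - 0) / (3 - 0) = -8
g[-3,0,3] = (-8 - 4) / (3 - (-3)) = -2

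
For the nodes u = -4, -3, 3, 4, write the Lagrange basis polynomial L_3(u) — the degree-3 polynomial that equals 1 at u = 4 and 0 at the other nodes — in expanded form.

L_3(u) = (u + 4)(u + 3)(u - 3) / [(8)·(7)·(1)]
       = (u^3 + 4u^2 - 9u - 36) / (56)

L_3(u) = (1/56)u^3 + (1/14)u^2 - (9/56)u - 9/14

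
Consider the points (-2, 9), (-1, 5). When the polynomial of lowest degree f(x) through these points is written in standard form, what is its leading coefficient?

-4

Build the Lagrange basis polynomials:
L_0(x) = (x + 1) / [-1] = -x - 1
L_1(x) = (x + 2) / [1] = x + 2
f(x) = 9·L_0 + 5·L_1
Only the coefficient of x is needed; take it from each L_i and combine:
9·(-1) + 5·(1) = -4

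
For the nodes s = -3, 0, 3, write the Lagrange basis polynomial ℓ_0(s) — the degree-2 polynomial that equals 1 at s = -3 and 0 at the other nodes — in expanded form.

ℓ_0(s) = (1/18)s^2 - (1/6)s

ℓ_0(s) = s(s - 3) / [(-3)·(-6)]
       = (s^2 - 3s) / (18)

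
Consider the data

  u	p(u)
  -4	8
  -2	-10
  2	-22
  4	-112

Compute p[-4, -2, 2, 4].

p[-4,-2] = (-10 - 8) / (-2 - (-4)) = -9
p[-2,2] = (-22 - (-10)) / (2 - (-2)) = -3
p[2,4] = (-112 - (-22)) / (4 - 2) = -45
p[-4,-2,2] = (-3 - (-9)) / (2 - (-4)) = 1
p[-2,2,4] = (-45 - (-3)) / (4 - (-2)) = -7
p[-4,-2,2,4] = (-7 - 1) / (4 - (-4)) = -1

-1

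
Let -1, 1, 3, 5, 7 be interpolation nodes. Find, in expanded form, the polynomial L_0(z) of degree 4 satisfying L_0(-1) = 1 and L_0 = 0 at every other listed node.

L_0(z) = (z - 1)(z - 3)(z - 5)(z - 7) / [(-2)·(-4)·(-6)·(-8)]
       = (z^4 - 16z^3 + 86z^2 - 176z + 105) / (384)

L_0(z) = (1/384)z^4 - (1/24)z^3 + (43/192)z^2 - (11/24)z + 35/128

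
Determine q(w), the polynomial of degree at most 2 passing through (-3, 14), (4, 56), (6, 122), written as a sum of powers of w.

Newton's divided differences:
q[-3,4] = (56 - 14) / (4 - (-3)) = 6
q[4,6] = (122 - 56) / (6 - 4) = 33
q[-3,4,6] = (33 - 6) / (6 - (-3)) = 3
q(w) = 14 + 6·(w + 3) + 3·(w + 3)(w - 4)
Expanding: q(w) = 3w^2 + 3w - 4

q(w) = 3w^2 + 3w - 4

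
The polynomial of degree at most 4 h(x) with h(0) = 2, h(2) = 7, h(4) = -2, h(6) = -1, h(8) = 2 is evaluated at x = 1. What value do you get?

Evaluate each Lagrange basis at x = 1:
L_0(1) = (-1)·(-3)·(-5)·(-7)/[(-2)·(-4)·(-6)·(-8)] = 35/128
L_1(1) = (1)·(-3)·(-5)·(-7)/[(2)·(-2)·(-4)·(-6)] = 35/32
L_2(1) = (1)·(-1)·(-5)·(-7)/[(4)·(2)·(-2)·(-4)] = -35/64
L_3(1) = (1)·(-1)·(-3)·(-7)/[(6)·(4)·(2)·(-2)] = 7/32
L_4(1) = (1)·(-1)·(-3)·(-5)/[(8)·(6)·(4)·(2)] = -5/128
Sum: 2·(35/128) + 7·(35/32) + (-2)·(-35/64) + (-1)·(7/32) + 2·(-5/128) = 9

9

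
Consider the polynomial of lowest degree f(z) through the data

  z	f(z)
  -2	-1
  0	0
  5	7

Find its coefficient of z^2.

L_0(z) = z(z - 5) / [14] = (1/14)z^2 - (5/14)z
L_1(z) = (z + 2)(z - 5) / [-10] = -(1/10)z^2 + (3/10)z + 1
L_2(z) = (z + 2)z / [35] = (1/35)z^2 + (2/35)z
f(z) = (-1)·L_0 + 0·L_1 + 7·L_2
Only the coefficient of z^2 is needed; take it from each L_i and combine:
(-1)·(1/14) + 0·(-1/10) + 7·(1/35) = 9/70

9/70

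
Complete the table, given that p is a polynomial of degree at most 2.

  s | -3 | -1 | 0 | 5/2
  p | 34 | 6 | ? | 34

4

The 3 known values determine p uniquely (degree ≤ 2).
Evaluate each Lagrange basis at s = 0:
L_0(0) = (1)·(-5/2)/[(-2)·(-11/2)] = -5/22
L_1(0) = (3)·(-5/2)/[(2)·(-7/2)] = 15/14
L_2(0) = (3)·(1)/[(11/2)·(7/2)] = 12/77
Sum: 34·(-5/22) + 6·(15/14) + 34·(12/77) = 4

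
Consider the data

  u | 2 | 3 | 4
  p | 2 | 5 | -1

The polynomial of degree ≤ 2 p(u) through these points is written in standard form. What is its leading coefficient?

-9/2

The leading coefficient equals the top divided difference p[2,3,4].
p[2,3] = (5 - 2) / (3 - 2) = 3
p[3,4] = (-1 - 5) / (4 - 3) = -6
p[2,3,4] = (-6 - 3) / (4 - 2) = -9/2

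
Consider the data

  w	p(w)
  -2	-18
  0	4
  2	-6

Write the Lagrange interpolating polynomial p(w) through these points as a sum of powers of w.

Build the Lagrange basis polynomials:
L_0(w) = w(w - 2) / [8] = (1/8)w^2 - (1/4)w
L_1(w) = (w + 2)(w - 2) / [-4] = -(1/4)w^2 + 1
L_2(w) = (w + 2)w / [8] = (1/8)w^2 + (1/4)w
p(w) = (-18)·L_0 + 4·L_1 + (-6)·L_2
  (-18)·L_0(w) = -(9/4)w^2 + (9/2)w
  4·L_1(w) = -w^2 + 4
  (-6)·L_2(w) = -(3/4)w^2 - (3/2)w
Adding term by term: -4w^2 + 3w + 4

p(w) = -4w^2 + 3w + 4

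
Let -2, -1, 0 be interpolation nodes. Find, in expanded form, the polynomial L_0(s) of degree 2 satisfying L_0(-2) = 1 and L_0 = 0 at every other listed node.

L_0(s) = (1/2)s^2 + (1/2)s

L_0(s) = (s + 1)s / [(-1)·(-2)]
       = (s^2 + s) / (2)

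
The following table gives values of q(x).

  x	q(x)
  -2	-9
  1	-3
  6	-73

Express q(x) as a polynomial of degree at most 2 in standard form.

Newton's divided differences:
q[-2,1] = (-3 - (-9)) / (1 - (-2)) = 2
q[1,6] = (-73 - (-3)) / (6 - 1) = -14
q[-2,1,6] = (-14 - 2) / (6 - (-2)) = -2
q(x) = -9 + 2·(x + 2) + (-2)·(x + 2)(x - 1)
Expanding: q(x) = -2x^2 - 1

q(x) = -2x^2 - 1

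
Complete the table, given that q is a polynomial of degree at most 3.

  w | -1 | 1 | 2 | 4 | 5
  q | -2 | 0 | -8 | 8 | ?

52

The 4 known values determine q uniquely (degree ≤ 3).
L_0(5) = (4)·(3)·(1)/[(-2)·(-3)·(-5)] = -2/5
L_1(5) = (6)·(3)·(1)/[(2)·(-1)·(-3)] = 3
L_2(5) = (6)·(4)·(1)/[(3)·(1)·(-2)] = -4
L_3(5) = (6)·(4)·(3)/[(5)·(3)·(2)] = 12/5
Sum: (-2)·(-2/5) + 0 + (-8)·(-4) + 8·(12/5) = 52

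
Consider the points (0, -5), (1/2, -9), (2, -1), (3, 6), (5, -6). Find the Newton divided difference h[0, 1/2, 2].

20/3

h[0,1/2] = (-9 - (-5)) / (1/2 - 0) = -8
h[1/2,2] = (-1 - (-9)) / (2 - 1/2) = 16/3
h[0,1/2,2] = (16/3 - (-8)) / (2 - 0) = 20/3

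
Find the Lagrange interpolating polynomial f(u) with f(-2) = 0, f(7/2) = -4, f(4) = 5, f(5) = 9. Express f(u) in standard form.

L_0(u) = (u - 7/2)(u - 4)(u - 5) / [-231] = -(1/231)u^3 + (25/462)u^2 - (103/462)u + 10/33
L_1(u) = (u + 2)(u - 4)(u - 5) / [33/8] = (8/33)u^3 - (56/33)u^2 + (16/33)u + 320/33
L_2(u) = (u + 2)(u - 7/2)(u - 5) / [-3] = -(1/3)u^3 + (13/6)u^2 - (1/6)u - 35/3
L_3(u) = (u + 2)(u - 7/2)(u - 4) / [21/2] = (2/21)u^3 - (11/21)u^2 - (2/21)u + 8/3
f(u) = 0·L_0 + (-4)·L_1 + 5·L_2 + 9·L_3
  0·L_0(u) = 0
  (-4)·L_1(u) = -(32/33)u^3 + (224/33)u^2 - (64/33)u - 1280/33
  5·L_2(u) = -(5/3)u^3 + (65/6)u^2 - (5/6)u - 175/3
  9·L_3(u) = (6/7)u^3 - (33/7)u^2 - (6/7)u + 24
Adding term by term: -(137/77)u^3 + (5963/462)u^2 - (559/154)u - 2413/33

f(u) = -(137/77)u^3 + (5963/462)u^2 - (559/154)u - 2413/33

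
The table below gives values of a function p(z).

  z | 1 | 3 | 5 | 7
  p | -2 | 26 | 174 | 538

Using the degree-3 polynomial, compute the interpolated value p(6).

Using Newton's divided-difference form:
p[1,3] = (26 - (-2)) / (3 - 1) = 14
p[3,5] = (174 - 26) / (5 - 3) = 74
p[5,7] = (538 - 174) / (7 - 5) = 182
p[1,3,5] = (74 - 14) / (5 - 1) = 15
p[3,5,7] = (182 - 74) / (7 - 3) = 27
p[1,3,5,7] = (27 - 15) / (7 - 1) = 2
p(6) = -2 + 14·(5) + 15·(5)·(3) + 2·(5)·(3)·(1) = 323

323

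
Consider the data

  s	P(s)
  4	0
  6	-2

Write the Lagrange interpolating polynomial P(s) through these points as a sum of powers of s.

Build the Lagrange basis polynomials:
L_0(s) = (s - 6) / [-2] = -(1/2)s + 3
L_1(s) = (s - 4) / [2] = (1/2)s - 2
P(s) = 0·L_0 + (-2)·L_1
  0·L_0(s) = 0
  (-2)·L_1(s) = -s + 4
Adding term by term: -s + 4

P(s) = -s + 4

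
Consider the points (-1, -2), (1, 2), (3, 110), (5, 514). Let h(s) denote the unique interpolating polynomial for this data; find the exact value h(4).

263

Using Newton's divided-difference form:
h[-1,1] = (2 - (-2)) / (1 - (-1)) = 2
h[1,3] = (110 - 2) / (3 - 1) = 54
h[3,5] = (514 - 110) / (5 - 3) = 202
h[-1,1,3] = (54 - 2) / (3 - (-1)) = 13
h[1,3,5] = (202 - 54) / (5 - 1) = 37
h[-1,1,3,5] = (37 - 13) / (5 - (-1)) = 4
h(4) = -2 + 2·(5) + 13·(5)·(3) + 4·(5)·(3)·(1) = 263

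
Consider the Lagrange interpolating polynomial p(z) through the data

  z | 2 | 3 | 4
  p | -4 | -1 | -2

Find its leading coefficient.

-2

The leading coefficient equals the top divided difference p[2,3,4].
p[2,3] = (-1 - (-4)) / (3 - 2) = 3
p[3,4] = (-2 - (-1)) / (4 - 3) = -1
p[2,3,4] = (-1 - 3) / (4 - 2) = -2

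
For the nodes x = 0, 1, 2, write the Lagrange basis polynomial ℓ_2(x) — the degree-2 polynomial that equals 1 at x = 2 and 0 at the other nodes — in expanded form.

ℓ_2(x) = (1/2)x^2 - (1/2)x

ℓ_2(x) = x(x - 1) / [(2)·(1)]
       = (x^2 - x) / (2)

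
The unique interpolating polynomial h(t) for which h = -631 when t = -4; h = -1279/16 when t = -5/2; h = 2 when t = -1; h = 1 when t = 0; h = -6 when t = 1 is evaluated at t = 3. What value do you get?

Evaluate each Lagrange basis at t = 3:
L_0(3) = (11/2)·(4)·(3)·(2)/[(-3/2)·(-3)·(-4)·(-5)] = 22/15
L_1(3) = (7)·(4)·(3)·(2)/[(3/2)·(-3/2)·(-5/2)·(-7/2)] = -128/15
L_2(3) = (7)·(11/2)·(3)·(2)/[(3)·(3/2)·(-1)·(-2)] = 77/3
L_3(3) = (7)·(11/2)·(4)·(2)/[(4)·(5/2)·(1)·(-1)] = -154/5
L_4(3) = (7)·(11/2)·(4)·(3)/[(5)·(7/2)·(2)·(1)] = 66/5
Sum: (-631)·(22/15) + (-1279/16)·(-128/15) + 2·(77/3) + 1·(-154/5) + (-6)·(66/5) = -302

-302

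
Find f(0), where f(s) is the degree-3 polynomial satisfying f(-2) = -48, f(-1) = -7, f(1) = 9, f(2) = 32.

4

L_0(0) = (1)·(-1)·(-2)/[(-1)·(-3)·(-4)] = -1/6
L_1(0) = (2)·(-1)·(-2)/[(1)·(-2)·(-3)] = 2/3
L_2(0) = (2)·(1)·(-2)/[(3)·(2)·(-1)] = 2/3
L_3(0) = (2)·(1)·(-1)/[(4)·(3)·(1)] = -1/6
Sum: (-48)·(-1/6) + (-7)·(2/3) + 9·(2/3) + 32·(-1/6) = 4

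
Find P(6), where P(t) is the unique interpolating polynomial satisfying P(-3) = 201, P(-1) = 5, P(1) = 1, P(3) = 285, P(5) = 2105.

Evaluate each Lagrange basis at t = 6:
L_0(6) = (7)·(5)·(3)·(1)/[(-2)·(-4)·(-6)·(-8)] = 35/128
L_1(6) = (9)·(5)·(3)·(1)/[(2)·(-2)·(-4)·(-6)] = -45/32
L_2(6) = (9)·(7)·(3)·(1)/[(4)·(2)·(-2)·(-4)] = 189/64
L_3(6) = (9)·(7)·(5)·(1)/[(6)·(4)·(2)·(-2)] = -105/32
L_4(6) = (9)·(7)·(5)·(3)/[(8)·(6)·(4)·(2)] = 315/128
Sum: 201·(35/128) + 5·(-45/32) + 1·(189/64) + 285·(-105/32) + 2105·(315/128) = 4296

4296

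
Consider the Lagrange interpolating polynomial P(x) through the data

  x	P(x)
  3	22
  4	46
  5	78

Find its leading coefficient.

L_0(x) = (x - 4)(x - 5) / [2] = (1/2)x^2 - (9/2)x + 10
L_1(x) = (x - 3)(x - 5) / [-1] = -x^2 + 8x - 15
L_2(x) = (x - 3)(x - 4) / [2] = (1/2)x^2 - (7/2)x + 6
P(x) = 22·L_0 + 46·L_1 + 78·L_2
Only the coefficient of x^2 is needed; take it from each L_i and combine:
22·(1/2) + 46·(-1) + 78·(1/2) = 4

4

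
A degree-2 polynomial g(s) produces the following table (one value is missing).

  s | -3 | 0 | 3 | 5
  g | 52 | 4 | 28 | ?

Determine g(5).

84

The 3 known values determine g uniquely (degree ≤ 2).
Evaluate each Lagrange basis at s = 5:
L_0(5) = (5)·(2)/[(-3)·(-6)] = 5/9
L_1(5) = (8)·(2)/[(3)·(-3)] = -16/9
L_2(5) = (8)·(5)/[(6)·(3)] = 20/9
Sum: 52·(5/9) + 4·(-16/9) + 28·(20/9) = 84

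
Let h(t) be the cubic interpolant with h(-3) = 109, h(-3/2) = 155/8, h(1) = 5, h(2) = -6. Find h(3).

Using Newton's divided-difference form:
h[-3,-3/2] = (155/8 - 109) / (-3/2 - (-3)) = -239/4
h[-3/2,1] = (5 - 155/8) / (1 - (-3/2)) = -23/4
h[1,2] = (-6 - 5) / (2 - 1) = -11
h[-3,-3/2,1] = (-23/4 - (-239/4)) / (1 - (-3)) = 27/2
h[-3/2,1,2] = (-11 - (-23/4)) / (2 - (-3/2)) = -3/2
h[-3,-3/2,1,2] = (-3/2 - 27/2) / (2 - (-3)) = -3
h(3) = 109 + (-239/4)·(6) + (27/2)·(6)·(9/2) + (-3)·(6)·(9/2)·(2) = -47

-47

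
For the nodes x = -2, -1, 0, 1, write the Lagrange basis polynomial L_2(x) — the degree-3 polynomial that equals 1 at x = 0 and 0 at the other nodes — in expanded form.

L_2(x) = (x + 2)(x + 1)(x - 1) / [(2)·(1)·(-1)]
       = (x^3 + 2x^2 - x - 2) / (-2)

L_2(x) = -(1/2)x^3 - x^2 + (1/2)x + 1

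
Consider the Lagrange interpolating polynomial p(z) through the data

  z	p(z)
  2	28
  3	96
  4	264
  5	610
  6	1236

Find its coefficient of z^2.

Build the Lagrange basis polynomials:
L_0(z) = (z - 3)(z - 4)(z - 5)(z - 6) / [24] = (1/24)z^4 - (3/4)z^3 + (119/24)z^2 - (57/4)z + 15
L_1(z) = (z - 2)(z - 4)(z - 5)(z - 6) / [-6] = -(1/6)z^4 + (17/6)z^3 - (52/3)z^2 + (134/3)z - 40
L_2(z) = (z - 2)(z - 3)(z - 5)(z - 6) / [4] = (1/4)z^4 - 4z^3 + (91/4)z^2 - 54z + 45
L_3(z) = (z - 2)(z - 3)(z - 4)(z - 6) / [-6] = -(1/6)z^4 + (5/2)z^3 - (40/3)z^2 + 30z - 24
L_4(z) = (z - 2)(z - 3)(z - 4)(z - 5) / [24] = (1/24)z^4 - (7/12)z^3 + (71/24)z^2 - (77/12)z + 5
p(z) = 28·L_0 + 96·L_1 + 264·L_2 + 610·L_3 + 1236·L_4
Only the coefficient of z^2 is needed; take it from each L_i and combine:
28·(119/24) + 96·(-52/3) + 264·(91/4) + 610·(-40/3) + 1236·(71/24) = 4

4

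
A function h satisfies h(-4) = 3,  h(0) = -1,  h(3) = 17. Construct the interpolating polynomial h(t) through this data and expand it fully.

h(t) = t^2 + 3t - 1

Newton's divided differences:
h[-4,0] = (-1 - 3) / (0 - (-4)) = -1
h[0,3] = (17 - (-1)) / (3 - 0) = 6
h[-4,0,3] = (6 - (-1)) / (3 - (-4)) = 1
h(t) = 3 + (-1)·(t + 4) + 1·(t + 4)t
Expanding: h(t) = t^2 + 3t - 1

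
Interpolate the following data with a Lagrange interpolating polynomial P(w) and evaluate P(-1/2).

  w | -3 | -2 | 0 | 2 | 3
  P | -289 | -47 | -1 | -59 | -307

Evaluate each Lagrange basis at w = -1/2:
L_0(-1/2) = (3/2)·(-1/2)·(-5/2)·(-7/2)/[(-1)·(-3)·(-5)·(-6)] = -7/96
L_1(-1/2) = (5/2)·(-1/2)·(-5/2)·(-7/2)/[(1)·(-2)·(-4)·(-5)] = 35/128
L_2(-1/2) = (5/2)·(3/2)·(-5/2)·(-7/2)/[(3)·(2)·(-2)·(-3)] = 175/192
L_3(-1/2) = (5/2)·(3/2)·(-1/2)·(-7/2)/[(5)·(4)·(2)·(-1)] = -21/128
L_4(-1/2) = (5/2)·(3/2)·(-1/2)·(-5/2)/[(6)·(5)·(3)·(1)] = 5/96
Sum: (-289)·(-7/96) + (-47)·(35/128) + (-1)·(175/192) + (-59)·(-21/128) + (-307)·(5/96) = 1

1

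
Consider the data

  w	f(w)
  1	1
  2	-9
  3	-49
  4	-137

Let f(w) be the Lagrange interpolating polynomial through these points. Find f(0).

Evaluate each Lagrange basis at w = 0:
L_0(0) = (-2)·(-3)·(-4)/[(-1)·(-2)·(-3)] = 4
L_1(0) = (-1)·(-3)·(-4)/[(1)·(-1)·(-2)] = -6
L_2(0) = (-1)·(-2)·(-4)/[(2)·(1)·(-1)] = 4
L_3(0) = (-1)·(-2)·(-3)/[(3)·(2)·(1)] = -1
Sum: 1·(4) + (-9)·(-6) + (-49)·(4) + (-137)·(-1) = -1

-1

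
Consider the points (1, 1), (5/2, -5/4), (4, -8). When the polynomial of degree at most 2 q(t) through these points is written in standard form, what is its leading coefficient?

-1

Build the Lagrange basis polynomials:
L_0(t) = (t - 5/2)(t - 4) / [9/2] = (2/9)t^2 - (13/9)t + 20/9
L_1(t) = (t - 1)(t - 4) / [-9/4] = -(4/9)t^2 + (20/9)t - 16/9
L_2(t) = (t - 1)(t - 5/2) / [9/2] = (2/9)t^2 - (7/9)t + 5/9
q(t) = 1·L_0 + (-5/4)·L_1 + (-8)·L_2
Only the coefficient of t^2 is needed; take it from each L_i and combine:
1·(2/9) + (-5/4)·(-4/9) + (-8)·(2/9) = -1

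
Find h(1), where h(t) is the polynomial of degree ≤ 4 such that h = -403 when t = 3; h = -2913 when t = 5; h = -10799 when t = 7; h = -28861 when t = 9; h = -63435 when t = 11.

-5

L_0(1) = (-4)·(-6)·(-8)·(-10)/[(-2)·(-4)·(-6)·(-8)] = 5
L_1(1) = (-2)·(-6)·(-8)·(-10)/[(2)·(-2)·(-4)·(-6)] = -10
L_2(1) = (-2)·(-4)·(-8)·(-10)/[(4)·(2)·(-2)·(-4)] = 10
L_3(1) = (-2)·(-4)·(-6)·(-10)/[(6)·(4)·(2)·(-2)] = -5
L_4(1) = (-2)·(-4)·(-6)·(-8)/[(8)·(6)·(4)·(2)] = 1
Sum: (-403)·(5) + (-2913)·(-10) + (-10799)·(10) + (-28861)·(-5) + (-63435)·(1) = -5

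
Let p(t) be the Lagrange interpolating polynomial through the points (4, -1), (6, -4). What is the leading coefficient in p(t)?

Build the Lagrange basis polynomials:
L_0(t) = (t - 6) / [-2] = -(1/2)t + 3
L_1(t) = (t - 4) / [2] = (1/2)t - 2
p(t) = (-1)·L_0 + (-4)·L_1
Only the coefficient of t is needed; take it from each L_i and combine:
(-1)·(-1/2) + (-4)·(1/2) = -3/2

-3/2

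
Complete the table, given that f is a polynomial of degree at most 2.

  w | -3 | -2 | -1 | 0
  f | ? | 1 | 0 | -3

The 3 known values determine f uniquely (degree ≤ 2).
L_0(-3) = (-2)·(-3)/[(-1)·(-2)] = 3
L_1(-3) = (-1)·(-3)/[(1)·(-1)] = -3
L_2(-3) = (-1)·(-2)/[(2)·(1)] = 1
Sum: 1·(3) + 0 + (-3)·(1) = 0

0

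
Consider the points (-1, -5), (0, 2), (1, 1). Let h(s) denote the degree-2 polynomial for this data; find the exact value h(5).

-83

Using Newton's divided-difference form:
h[-1,0] = (2 - (-5)) / (0 - (-1)) = 7
h[0,1] = (1 - 2) / (1 - 0) = -1
h[-1,0,1] = (-1 - 7) / (1 - (-1)) = -4
h(5) = -5 + 7·(6) + (-4)·(6)·(5) = -83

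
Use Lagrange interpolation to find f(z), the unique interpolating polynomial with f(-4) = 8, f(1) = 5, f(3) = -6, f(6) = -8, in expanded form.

f(z) = (1/6)z^3 - (7/10)z^2 - (73/15)z + 52/5

Build the Lagrange basis polynomials:
L_0(z) = (z - 1)(z - 3)(z - 6) / [-350] = -(1/350)z^3 + (1/35)z^2 - (27/350)z + 9/175
L_1(z) = (z + 4)(z - 3)(z - 6) / [50] = (1/50)z^3 - (1/10)z^2 - (9/25)z + 36/25
L_2(z) = (z + 4)(z - 1)(z - 6) / [-42] = -(1/42)z^3 + (1/14)z^2 + (11/21)z - 4/7
L_3(z) = (z + 4)(z - 1)(z - 3) / [150] = (1/150)z^3 - (13/150)z + 2/25
f(z) = 8·L_0 + 5·L_1 + (-6)·L_2 + (-8)·L_3
  8·L_0(z) = -(4/175)z^3 + (8/35)z^2 - (108/175)z + 72/175
  5·L_1(z) = (1/10)z^3 - (1/2)z^2 - (9/5)z + 36/5
  (-6)·L_2(z) = (1/7)z^3 - (3/7)z^2 - (22/7)z + 24/7
  (-8)·L_3(z) = -(4/75)z^3 + (52/75)z - 16/25
Adding term by term: (1/6)z^3 - (7/10)z^2 - (73/15)z + 52/5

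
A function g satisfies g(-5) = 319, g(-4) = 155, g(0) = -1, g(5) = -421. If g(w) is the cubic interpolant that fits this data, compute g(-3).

59

Evaluate each Lagrange basis at w = -3:
L_0(-3) = (1)·(-3)·(-8)/[(-1)·(-5)·(-10)] = -12/25
L_1(-3) = (2)·(-3)·(-8)/[(1)·(-4)·(-9)] = 4/3
L_2(-3) = (2)·(1)·(-8)/[(5)·(4)·(-5)] = 4/25
L_3(-3) = (2)·(1)·(-3)/[(10)·(9)·(5)] = -1/75
Sum: 319·(-12/25) + 155·(4/3) + (-1)·(4/25) + (-421)·(-1/75) = 59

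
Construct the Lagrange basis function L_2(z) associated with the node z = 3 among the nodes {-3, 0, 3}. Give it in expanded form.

L_2(z) = (1/18)z^2 + (1/6)z

L_2(z) = (z + 3)z / [(6)·(3)]
       = (z^2 + 3z) / (18)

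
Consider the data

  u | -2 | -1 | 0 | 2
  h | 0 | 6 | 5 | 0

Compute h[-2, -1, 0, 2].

3/4

h[-2,-1] = (6 - 0) / (-1 - (-2)) = 6
h[-1,0] = (5 - 6) / (0 - (-1)) = -1
h[0,2] = (0 - 5) / (2 - 0) = -5/2
h[-2,-1,0] = (-1 - 6) / (0 - (-2)) = -7/2
h[-1,0,2] = (-5/2 - (-1)) / (2 - (-1)) = -1/2
h[-2,-1,0,2] = (-1/2 - (-7/2)) / (2 - (-2)) = 3/4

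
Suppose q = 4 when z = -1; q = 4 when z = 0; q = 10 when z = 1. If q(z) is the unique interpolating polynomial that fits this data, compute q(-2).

Using Newton's divided-difference form:
q[-1,0] = (4 - 4) / (0 - (-1)) = 0
q[0,1] = (10 - 4) / (1 - 0) = 6
q[-1,0,1] = (6 - 0) / (1 - (-1)) = 3
q(-2) = 4 + 0·(-1) + 3·(-1)·(-2) = 10

10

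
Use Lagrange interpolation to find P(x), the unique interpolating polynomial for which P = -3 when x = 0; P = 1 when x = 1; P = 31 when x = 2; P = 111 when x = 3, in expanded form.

P(x) = 4x^3 + x^2 - x - 3

L_0(x) = (x - 1)(x - 2)(x - 3) / [-6] = -(1/6)x^3 + x^2 - (11/6)x + 1
L_1(x) = x(x - 2)(x - 3) / [2] = (1/2)x^3 - (5/2)x^2 + 3x
L_2(x) = x(x - 1)(x - 3) / [-2] = -(1/2)x^3 + 2x^2 - (3/2)x
L_3(x) = x(x - 1)(x - 2) / [6] = (1/6)x^3 - (1/2)x^2 + (1/3)x
P(x) = (-3)·L_0 + 1·L_1 + 31·L_2 + 111·L_3
  (-3)·L_0(x) = (1/2)x^3 - 3x^2 + (11/2)x - 3
  1·L_1(x) = (1/2)x^3 - (5/2)x^2 + 3x
  31·L_2(x) = -(31/2)x^3 + 62x^2 - (93/2)x
  111·L_3(x) = (37/2)x^3 - (111/2)x^2 + 37x
Adding term by term: 4x^3 + x^2 - x - 3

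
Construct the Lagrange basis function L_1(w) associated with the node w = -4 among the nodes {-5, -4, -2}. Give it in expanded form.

L_1(w) = -(1/2)w^2 - (7/2)w - 5

L_1(w) = (w + 5)(w + 2) / [(1)·(-2)]
       = (w^2 + 7w + 10) / (-2)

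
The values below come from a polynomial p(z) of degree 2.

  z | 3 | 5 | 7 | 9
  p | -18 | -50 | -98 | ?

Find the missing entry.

-162

The 3 known values determine p uniquely (degree ≤ 2).
L_0(9) = (4)·(2)/[(-2)·(-4)] = 1
L_1(9) = (6)·(2)/[(2)·(-2)] = -3
L_2(9) = (6)·(4)/[(4)·(2)] = 3
Sum: (-18)·(1) + (-50)·(-3) + (-98)·(3) = -162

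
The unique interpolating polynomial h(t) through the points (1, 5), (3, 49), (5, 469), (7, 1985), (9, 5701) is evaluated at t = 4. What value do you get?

176

Evaluate each Lagrange basis at t = 4:
L_0(4) = (1)·(-1)·(-3)·(-5)/[(-2)·(-4)·(-6)·(-8)] = -5/128
L_1(4) = (3)·(-1)·(-3)·(-5)/[(2)·(-2)·(-4)·(-6)] = 15/32
L_2(4) = (3)·(1)·(-3)·(-5)/[(4)·(2)·(-2)·(-4)] = 45/64
L_3(4) = (3)·(1)·(-1)·(-5)/[(6)·(4)·(2)·(-2)] = -5/32
L_4(4) = (3)·(1)·(-1)·(-3)/[(8)·(6)·(4)·(2)] = 3/128
Sum: 5·(-5/128) + 49·(15/32) + 469·(45/64) + 1985·(-5/32) + 5701·(3/128) = 176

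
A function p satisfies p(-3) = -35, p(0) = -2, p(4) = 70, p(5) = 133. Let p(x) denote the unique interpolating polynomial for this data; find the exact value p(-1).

-5

Using Newton's divided-difference form:
p[-3,0] = (-2 - (-35)) / (0 - (-3)) = 11
p[0,4] = (70 - (-2)) / (4 - 0) = 18
p[4,5] = (133 - 70) / (5 - 4) = 63
p[-3,0,4] = (18 - 11) / (4 - (-3)) = 1
p[0,4,5] = (63 - 18) / (5 - 0) = 9
p[-3,0,4,5] = (9 - 1) / (5 - (-3)) = 1
p(-1) = -35 + 11·(2) + 1·(2)·(-1) + 1·(2)·(-1)·(-5) = -5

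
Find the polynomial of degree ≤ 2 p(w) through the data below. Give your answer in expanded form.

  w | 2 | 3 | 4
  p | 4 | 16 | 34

Newton's divided differences:
p[2,3] = (16 - 4) / (3 - 2) = 12
p[3,4] = (34 - 16) / (4 - 3) = 18
p[2,3,4] = (18 - 12) / (4 - 2) = 3
p(w) = 4 + 12·(w - 2) + 3·(w - 2)(w - 3)
Expanding: p(w) = 3w^2 - 3w - 2

p(w) = 3w^2 - 3w - 2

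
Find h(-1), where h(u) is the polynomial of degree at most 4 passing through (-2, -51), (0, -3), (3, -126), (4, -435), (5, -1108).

Using Newton's divided-difference form:
h[-2,0] = (-3 - (-51)) / (0 - (-2)) = 24
h[0,3] = (-126 - (-3)) / (3 - 0) = -41
h[3,4] = (-435 - (-126)) / (4 - 3) = -309
h[4,5] = (-1108 - (-435)) / (5 - 4) = -673
h[-2,0,3] = (-41 - 24) / (3 - (-2)) = -13
h[0,3,4] = (-309 - (-41)) / (4 - 0) = -67
h[3,4,5] = (-673 - (-309)) / (5 - 3) = -182
h[-2,0,3,4] = (-67 - (-13)) / (4 - (-2)) = -9
h[0,3,4,5] = (-182 - (-67)) / (5 - 0) = -23
h[-2,0,3,4,5] = (-23 - (-9)) / (5 - (-2)) = -2
h(-1) = -51 + 24·(1) + (-13)·(1)·(-1) + (-9)·(1)·(-1)·(-4) + (-2)·(1)·(-1)·(-4)·(-5) = -10

-10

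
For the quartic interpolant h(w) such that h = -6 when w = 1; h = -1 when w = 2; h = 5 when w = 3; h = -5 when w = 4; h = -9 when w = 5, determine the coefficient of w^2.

Build the Lagrange basis polynomials:
L_0(w) = (w - 2)(w - 3)(w - 4)(w - 5) / [24] = (1/24)w^4 - (7/12)w^3 + (71/24)w^2 - (77/12)w + 5
L_1(w) = (w - 1)(w - 3)(w - 4)(w - 5) / [-6] = -(1/6)w^4 + (13/6)w^3 - (59/6)w^2 + (107/6)w - 10
L_2(w) = (w - 1)(w - 2)(w - 4)(w - 5) / [4] = (1/4)w^4 - 3w^3 + (49/4)w^2 - (39/2)w + 10
L_3(w) = (w - 1)(w - 2)(w - 3)(w - 5) / [-6] = -(1/6)w^4 + (11/6)w^3 - (41/6)w^2 + (61/6)w - 5
L_4(w) = (w - 1)(w - 2)(w - 3)(w - 4) / [24] = (1/24)w^4 - (5/12)w^3 + (35/24)w^2 - (25/12)w + 1
h(w) = (-6)·L_0 + (-1)·L_1 + 5·L_2 + (-5)·L_3 + (-9)·L_4
Only the coefficient of w^2 is needed; take it from each L_i and combine:
(-6)·(71/24) + (-1)·(-59/6) + 5·(49/4) + (-5)·(-41/6) + (-9)·(35/24) = 595/8

595/8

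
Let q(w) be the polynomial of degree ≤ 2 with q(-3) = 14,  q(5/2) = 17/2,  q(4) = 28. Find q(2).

L_0(2) = (-1/2)·(-2)/[(-11/2)·(-7)] = 2/77
L_1(2) = (5)·(-2)/[(11/2)·(-3/2)] = 40/33
L_2(2) = (5)·(-1/2)/[(7)·(3/2)] = -5/21
Sum: 14·(2/77) + 17/2·(40/33) + 28·(-5/21) = 4

4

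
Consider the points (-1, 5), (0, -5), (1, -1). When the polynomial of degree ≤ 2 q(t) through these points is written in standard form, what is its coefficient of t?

Build the Lagrange basis polynomials:
L_0(t) = t(t - 1) / [2] = (1/2)t^2 - (1/2)t
L_1(t) = (t + 1)(t - 1) / [-1] = -t^2 + 1
L_2(t) = (t + 1)t / [2] = (1/2)t^2 + (1/2)t
q(t) = 5·L_0 + (-5)·L_1 + (-1)·L_2
Only the coefficient of t is needed; take it from each L_i and combine:
5·(-1/2) + (-5)·(0) + (-1)·(1/2) = -3

-3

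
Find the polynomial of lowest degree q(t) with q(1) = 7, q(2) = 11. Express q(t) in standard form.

Build the Lagrange basis polynomials:
L_0(t) = (t - 2) / [-1] = -t + 2
L_1(t) = (t - 1) / [1] = t - 1
q(t) = 7·L_0 + 11·L_1
  7·L_0(t) = -7t + 14
  11·L_1(t) = 11t - 11
Adding term by term: 4t + 3

q(t) = 4t + 3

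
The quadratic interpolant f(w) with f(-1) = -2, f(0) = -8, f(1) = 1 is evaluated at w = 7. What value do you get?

L_0(7) = (7)·(6)/[(-1)·(-2)] = 21
L_1(7) = (8)·(6)/[(1)·(-1)] = -48
L_2(7) = (8)·(7)/[(2)·(1)] = 28
Sum: (-2)·(21) + (-8)·(-48) + 1·(28) = 370

370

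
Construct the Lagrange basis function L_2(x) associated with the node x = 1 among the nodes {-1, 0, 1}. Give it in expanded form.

L_2(x) = (1/2)x^2 + (1/2)x

L_2(x) = (x + 1)x / [(2)·(1)]
       = (x^2 + x) / (2)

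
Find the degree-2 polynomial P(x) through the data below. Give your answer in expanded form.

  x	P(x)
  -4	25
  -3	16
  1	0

Build the Lagrange basis polynomials:
L_0(x) = (x + 3)(x - 1) / [5] = (1/5)x^2 + (2/5)x - 3/5
L_1(x) = (x + 4)(x - 1) / [-4] = -(1/4)x^2 - (3/4)x + 1
L_2(x) = (x + 4)(x + 3) / [20] = (1/20)x^2 + (7/20)x + 3/5
P(x) = 25·L_0 + 16·L_1 + 0·L_2
  25·L_0(x) = 5x^2 + 10x - 15
  16·L_1(x) = -4x^2 - 12x + 16
  0·L_2(x) = 0
Adding term by term: x^2 - 2x + 1

P(x) = x^2 - 2x + 1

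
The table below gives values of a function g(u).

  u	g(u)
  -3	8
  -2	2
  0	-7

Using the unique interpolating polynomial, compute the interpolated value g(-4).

15

L_0(-4) = (-2)·(-4)/[(-1)·(-3)] = 8/3
L_1(-4) = (-1)·(-4)/[(1)·(-2)] = -2
L_2(-4) = (-1)·(-2)/[(3)·(2)] = 1/3
Sum: 8·(8/3) + 2·(-2) + (-7)·(1/3) = 15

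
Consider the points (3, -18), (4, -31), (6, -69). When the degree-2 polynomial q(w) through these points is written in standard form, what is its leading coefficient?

-2

The leading coefficient equals the top divided difference q[3,4,6].
q[3,4] = (-31 - (-18)) / (4 - 3) = -13
q[4,6] = (-69 - (-31)) / (6 - 4) = -19
q[3,4,6] = (-19 - (-13)) / (6 - 3) = -2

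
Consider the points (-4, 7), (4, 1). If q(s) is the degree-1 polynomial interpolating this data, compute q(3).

7/4

L_0(3) = (-1)/[(-8)] = 1/8
L_1(3) = (7)/[(8)] = 7/8
Sum: 7·(1/8) + 1·(7/8) = 7/4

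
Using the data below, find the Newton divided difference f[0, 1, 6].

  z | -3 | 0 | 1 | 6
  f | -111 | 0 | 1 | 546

18

f[0,1] = (1 - 0) / (1 - 0) = 1
f[1,6] = (546 - 1) / (6 - 1) = 109
f[0,1,6] = (109 - 1) / (6 - 0) = 18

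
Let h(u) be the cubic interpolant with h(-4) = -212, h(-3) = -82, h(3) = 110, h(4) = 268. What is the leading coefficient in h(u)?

Build the Lagrange basis polynomials:
L_0(u) = (u + 3)(u - 3)(u - 4) / [-56] = -(1/56)u^3 + (1/14)u^2 + (9/56)u - 9/14
L_1(u) = (u + 4)(u - 3)(u - 4) / [42] = (1/42)u^3 - (1/14)u^2 - (8/21)u + 8/7
L_2(u) = (u + 4)(u + 3)(u - 4) / [-42] = -(1/42)u^3 - (1/14)u^2 + (8/21)u + 8/7
L_3(u) = (u + 4)(u + 3)(u - 3) / [56] = (1/56)u^3 + (1/14)u^2 - (9/56)u - 9/14
h(u) = (-212)·L_0 + (-82)·L_1 + 110·L_2 + 268·L_3
Only the coefficient of u^3 is needed; take it from each L_i and combine:
(-212)·(-1/56) + (-82)·(1/42) + 110·(-1/42) + 268·(1/56) = 4

4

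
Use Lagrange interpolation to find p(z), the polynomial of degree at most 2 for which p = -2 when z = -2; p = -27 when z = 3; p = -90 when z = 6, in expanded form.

Build the Lagrange basis polynomials:
L_0(z) = (z - 3)(z - 6) / [40] = (1/40)z^2 - (9/40)z + 9/20
L_1(z) = (z + 2)(z - 6) / [-15] = -(1/15)z^2 + (4/15)z + 4/5
L_2(z) = (z + 2)(z - 3) / [24] = (1/24)z^2 - (1/24)z - 1/4
p(z) = (-2)·L_0 + (-27)·L_1 + (-90)·L_2
  (-2)·L_0(z) = -(1/20)z^2 + (9/20)z - 9/10
  (-27)·L_1(z) = (9/5)z^2 - (36/5)z - 108/5
  (-90)·L_2(z) = -(15/4)z^2 + (15/4)z + 45/2
Adding term by term: -2z^2 - 3z

p(z) = -2z^2 - 3z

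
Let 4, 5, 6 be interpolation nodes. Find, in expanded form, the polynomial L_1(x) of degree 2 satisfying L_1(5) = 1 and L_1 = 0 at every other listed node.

L_1(x) = (x - 4)(x - 6) / [(1)·(-1)]
       = (x^2 - 10x + 24) / (-1)

L_1(x) = -x^2 + 10x - 24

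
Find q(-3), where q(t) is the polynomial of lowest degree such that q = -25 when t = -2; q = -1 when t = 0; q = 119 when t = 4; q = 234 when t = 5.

Evaluate each Lagrange basis at t = -3:
L_0(-3) = (-3)·(-7)·(-8)/[(-2)·(-6)·(-7)] = 2
L_1(-3) = (-1)·(-7)·(-8)/[(2)·(-4)·(-5)] = -7/5
L_2(-3) = (-1)·(-3)·(-8)/[(6)·(4)·(-1)] = 1
L_3(-3) = (-1)·(-3)·(-7)/[(7)·(5)·(1)] = -3/5
Sum: (-25)·(2) + (-1)·(-7/5) + 119·(1) + 234·(-3/5) = -70

-70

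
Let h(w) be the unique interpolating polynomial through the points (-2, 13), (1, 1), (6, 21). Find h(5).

L_0(5) = (4)·(-1)/[(-3)·(-8)] = -1/6
L_1(5) = (7)·(-1)/[(3)·(-5)] = 7/15
L_2(5) = (7)·(4)/[(8)·(5)] = 7/10
Sum: 13·(-1/6) + 1·(7/15) + 21·(7/10) = 13

13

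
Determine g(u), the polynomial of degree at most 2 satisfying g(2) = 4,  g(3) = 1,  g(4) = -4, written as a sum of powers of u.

Newton's divided differences:
g[2,3] = (1 - 4) / (3 - 2) = -3
g[3,4] = (-4 - 1) / (4 - 3) = -5
g[2,3,4] = (-5 - (-3)) / (4 - 2) = -1
g(u) = 4 + (-3)·(u - 2) + (-1)·(u - 2)(u - 3)
Expanding: g(u) = -u^2 + 2u + 4

g(u) = -u^2 + 2u + 4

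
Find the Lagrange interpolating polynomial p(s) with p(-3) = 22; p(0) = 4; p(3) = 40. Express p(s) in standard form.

p(s) = 3s^2 + 3s + 4

Build the Lagrange basis polynomials:
L_0(s) = s(s - 3) / [18] = (1/18)s^2 - (1/6)s
L_1(s) = (s + 3)(s - 3) / [-9] = -(1/9)s^2 + 1
L_2(s) = (s + 3)s / [18] = (1/18)s^2 + (1/6)s
p(s) = 22·L_0 + 4·L_1 + 40·L_2
  22·L_0(s) = (11/9)s^2 - (11/3)s
  4·L_1(s) = -(4/9)s^2 + 4
  40·L_2(s) = (20/9)s^2 + (20/3)s
Adding term by term: 3s^2 + 3s + 4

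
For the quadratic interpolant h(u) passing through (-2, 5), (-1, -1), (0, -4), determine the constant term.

L_0(u) = (u + 1)u / [2] = (1/2)u^2 + (1/2)u
L_1(u) = (u + 2)u / [-1] = -u^2 - 2u
L_2(u) = (u + 2)(u + 1) / [2] = (1/2)u^2 + (3/2)u + 1
h(u) = 5·L_0 + (-1)·L_1 + (-4)·L_2
Only the constant term is needed; take it from each L_i and combine:
5·(0) + (-1)·(0) + (-4)·(1) = -4

-4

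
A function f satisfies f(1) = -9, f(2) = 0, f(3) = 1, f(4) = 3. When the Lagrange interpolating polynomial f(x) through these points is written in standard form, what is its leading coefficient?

Build the Lagrange basis polynomials:
L_0(x) = (x - 2)(x - 3)(x - 4) / [-6] = -(1/6)x^3 + (3/2)x^2 - (13/3)x + 4
L_1(x) = (x - 1)(x - 3)(x - 4) / [2] = (1/2)x^3 - 4x^2 + (19/2)x - 6
L_2(x) = (x - 1)(x - 2)(x - 4) / [-2] = -(1/2)x^3 + (7/2)x^2 - 7x + 4
L_3(x) = (x - 1)(x - 2)(x - 3) / [6] = (1/6)x^3 - x^2 + (11/6)x - 1
f(x) = (-9)·L_0 + 0·L_1 + 1·L_2 + 3·L_3
Only the coefficient of x^3 is needed; take it from each L_i and combine:
(-9)·(-1/6) + 0·(1/2) + 1·(-1/2) + 3·(1/6) = 3/2

3/2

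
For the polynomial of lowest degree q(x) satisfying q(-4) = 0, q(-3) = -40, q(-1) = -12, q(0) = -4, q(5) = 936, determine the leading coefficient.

1

The leading coefficient equals the top divided difference q[-4,-3,-1,0,5].
q[-4,-3] = (-40 - 0) / (-3 - (-4)) = -40
q[-3,-1] = (-12 - (-40)) / (-1 - (-3)) = 14
q[-1,0] = (-4 - (-12)) / (0 - (-1)) = 8
q[0,5] = (936 - (-4)) / (5 - 0) = 188
q[-4,-3,-1] = (14 - (-40)) / (-1 - (-4)) = 18
q[-3,-1,0] = (8 - 14) / (0 - (-3)) = -2
q[-1,0,5] = (188 - 8) / (5 - (-1)) = 30
q[-4,-3,-1,0] = (-2 - 18) / (0 - (-4)) = -5
q[-3,-1,0,5] = (30 - (-2)) / (5 - (-3)) = 4
q[-4,-3,-1,0,5] = (4 - (-5)) / (5 - (-4)) = 1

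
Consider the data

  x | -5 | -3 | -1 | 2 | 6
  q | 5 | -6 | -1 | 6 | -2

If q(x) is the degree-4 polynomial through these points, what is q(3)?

L_0(3) = (6)·(4)·(1)·(-3)/[(-2)·(-4)·(-7)·(-11)] = -9/77
L_1(3) = (8)·(4)·(1)·(-3)/[(2)·(-2)·(-5)·(-9)] = 8/15
L_2(3) = (8)·(6)·(1)·(-3)/[(4)·(2)·(-3)·(-7)] = -6/7
L_3(3) = (8)·(6)·(4)·(-3)/[(7)·(5)·(3)·(-4)] = 48/35
L_4(3) = (8)·(6)·(4)·(1)/[(11)·(9)·(7)·(4)] = 16/231
Sum: 5·(-9/77) + (-6)·(8/15) + (-1)·(-6/7) + 6·(48/35) + (-2)·(16/231) = 5963/1155

5963/1155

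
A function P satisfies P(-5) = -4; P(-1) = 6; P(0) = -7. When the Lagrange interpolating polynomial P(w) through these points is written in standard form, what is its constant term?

Build the Lagrange basis polynomials:
L_0(w) = (w + 1)w / [20] = (1/20)w^2 + (1/20)w
L_1(w) = (w + 5)w / [-4] = -(1/4)w^2 - (5/4)w
L_2(w) = (w + 5)(w + 1) / [5] = (1/5)w^2 + (6/5)w + 1
P(w) = (-4)·L_0 + 6·L_1 + (-7)·L_2
Only the constant term is needed; take it from each L_i and combine:
(-4)·(0) + 6·(0) + (-7)·(1) = -7

-7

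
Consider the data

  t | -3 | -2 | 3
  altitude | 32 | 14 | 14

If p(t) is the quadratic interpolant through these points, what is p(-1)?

Evaluate each Lagrange basis at t = -1:
L_0(-1) = (1)·(-4)/[(-1)·(-6)] = -2/3
L_1(-1) = (2)·(-4)/[(1)·(-5)] = 8/5
L_2(-1) = (2)·(1)/[(6)·(5)] = 1/15
Sum: 32·(-2/3) + 14·(8/5) + 14·(1/15) = 2

2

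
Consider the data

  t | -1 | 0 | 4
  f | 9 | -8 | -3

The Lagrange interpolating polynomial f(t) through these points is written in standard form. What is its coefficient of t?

Build the Lagrange basis polynomials:
L_0(t) = t(t - 4) / [5] = (1/5)t^2 - (4/5)t
L_1(t) = (t + 1)(t - 4) / [-4] = -(1/4)t^2 + (3/4)t + 1
L_2(t) = (t + 1)t / [20] = (1/20)t^2 + (1/20)t
f(t) = 9·L_0 + (-8)·L_1 + (-3)·L_2
Only the coefficient of t is needed; take it from each L_i and combine:
9·(-4/5) + (-8)·(3/4) + (-3)·(1/20) = -267/20

-267/20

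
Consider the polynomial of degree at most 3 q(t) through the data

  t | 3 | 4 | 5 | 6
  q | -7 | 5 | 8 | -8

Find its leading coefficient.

L_0(t) = (t - 4)(t - 5)(t - 6) / [-6] = -(1/6)t^3 + (5/2)t^2 - (37/3)t + 20
L_1(t) = (t - 3)(t - 5)(t - 6) / [2] = (1/2)t^3 - 7t^2 + (63/2)t - 45
L_2(t) = (t - 3)(t - 4)(t - 6) / [-2] = -(1/2)t^3 + (13/2)t^2 - 27t + 36
L_3(t) = (t - 3)(t - 4)(t - 5) / [6] = (1/6)t^3 - 2t^2 + (47/6)t - 10
q(t) = (-7)·L_0 + 5·L_1 + 8·L_2 + (-8)·L_3
Only the coefficient of t^3 is needed; take it from each L_i and combine:
(-7)·(-1/6) + 5·(1/2) + 8·(-1/2) + (-8)·(1/6) = -5/3

-5/3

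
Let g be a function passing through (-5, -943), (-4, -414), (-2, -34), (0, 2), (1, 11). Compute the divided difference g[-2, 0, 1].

g[-2,0] = (2 - (-34)) / (0 - (-2)) = 18
g[0,1] = (11 - 2) / (1 - 0) = 9
g[-2,0,1] = (9 - 18) / (1 - (-2)) = -3

-3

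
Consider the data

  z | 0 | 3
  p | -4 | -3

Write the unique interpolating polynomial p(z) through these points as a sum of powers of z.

Build the Lagrange basis polynomials:
L_0(z) = (z - 3) / [-3] = -(1/3)z + 1
L_1(z) = z / [3] = (1/3)z
p(z) = (-4)·L_0 + (-3)·L_1
  (-4)·L_0(z) = (4/3)z - 4
  (-3)·L_1(z) = -z
Adding term by term: (1/3)z - 4

p(z) = (1/3)z - 4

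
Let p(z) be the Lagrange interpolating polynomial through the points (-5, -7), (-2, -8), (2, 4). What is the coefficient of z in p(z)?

L_0(z) = (z + 2)(z - 2) / [21] = (1/21)z^2 - 4/21
L_1(z) = (z + 5)(z - 2) / [-12] = -(1/12)z^2 - (1/4)z + 5/6
L_2(z) = (z + 5)(z + 2) / [28] = (1/28)z^2 + (1/4)z + 5/14
p(z) = (-7)·L_0 + (-8)·L_1 + 4·L_2
Only the coefficient of z is needed; take it from each L_i and combine:
(-7)·(0) + (-8)·(-1/4) + 4·(1/4) = 3

3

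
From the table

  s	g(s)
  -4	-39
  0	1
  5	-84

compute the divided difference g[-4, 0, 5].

g[-4,0] = (1 - (-39)) / (0 - (-4)) = 10
g[0,5] = (-84 - 1) / (5 - 0) = -17
g[-4,0,5] = (-17 - 10) / (5 - (-4)) = -3

-3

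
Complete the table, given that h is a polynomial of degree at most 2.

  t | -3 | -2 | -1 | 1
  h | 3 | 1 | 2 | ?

13

The 3 known values determine h uniquely (degree ≤ 2).
L_0(1) = (3)·(2)/[(-1)·(-2)] = 3
L_1(1) = (4)·(2)/[(1)·(-1)] = -8
L_2(1) = (4)·(3)/[(2)·(1)] = 6
Sum: 3·(3) + 1·(-8) + 2·(6) = 13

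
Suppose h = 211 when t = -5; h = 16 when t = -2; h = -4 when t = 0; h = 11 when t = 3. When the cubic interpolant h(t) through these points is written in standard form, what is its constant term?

-4

Build the Lagrange basis polynomials:
L_0(t) = (t + 2)t(t - 3) / [-120] = -(1/120)t^3 + (1/120)t^2 + (1/20)t
L_1(t) = (t + 5)t(t - 3) / [30] = (1/30)t^3 + (1/15)t^2 - (1/2)t
L_2(t) = (t + 5)(t + 2)(t - 3) / [-30] = -(1/30)t^3 - (2/15)t^2 + (11/30)t + 1
L_3(t) = (t + 5)(t + 2)t / [120] = (1/120)t^3 + (7/120)t^2 + (1/12)t
h(t) = 211·L_0 + 16·L_1 + (-4)·L_2 + 11·L_3
Only the constant term is needed; take it from each L_i and combine:
211·(0) + 16·(0) + (-4)·(1) + 11·(0) = -4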